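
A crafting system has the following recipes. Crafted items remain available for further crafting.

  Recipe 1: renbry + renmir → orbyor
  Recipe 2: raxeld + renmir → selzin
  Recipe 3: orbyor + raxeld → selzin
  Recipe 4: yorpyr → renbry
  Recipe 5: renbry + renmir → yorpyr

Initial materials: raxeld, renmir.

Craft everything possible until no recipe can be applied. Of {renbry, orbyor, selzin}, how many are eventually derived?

1

raxeld + renmir → selzin (Recipe 2).
renbry would need yorpyr (Recipe 4), but yorpyr is never obtained.
orbyor would need renbry and renmir (Recipe 1), but renbry is never obtained.
selzin: reached.
Reached: selzin — 1 of the 3.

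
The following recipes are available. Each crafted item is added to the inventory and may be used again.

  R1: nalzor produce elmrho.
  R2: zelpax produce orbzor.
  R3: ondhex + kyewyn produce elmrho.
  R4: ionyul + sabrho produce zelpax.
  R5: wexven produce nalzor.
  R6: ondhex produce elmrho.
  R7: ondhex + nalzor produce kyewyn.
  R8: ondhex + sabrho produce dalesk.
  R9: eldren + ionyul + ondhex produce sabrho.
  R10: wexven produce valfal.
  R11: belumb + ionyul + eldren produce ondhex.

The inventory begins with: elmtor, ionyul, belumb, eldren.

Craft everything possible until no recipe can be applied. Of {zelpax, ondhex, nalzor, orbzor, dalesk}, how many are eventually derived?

4

Using R11, belumb, ionyul, and eldren make ondhex.
eldren + ionyul + ondhex → sabrho (R9).
ionyul + sabrho → zelpax (R4).
ondhex + sabrho → dalesk (R8).
Using R2, zelpax makes orbzor.
zelpax: reached.
ondhex: reached.
nalzor would need wexven (R5), but wexven is never obtained.
orbzor: reached.
dalesk: reached.
Reached: zelpax, ondhex, orbzor, and dalesk — 4 of the 5.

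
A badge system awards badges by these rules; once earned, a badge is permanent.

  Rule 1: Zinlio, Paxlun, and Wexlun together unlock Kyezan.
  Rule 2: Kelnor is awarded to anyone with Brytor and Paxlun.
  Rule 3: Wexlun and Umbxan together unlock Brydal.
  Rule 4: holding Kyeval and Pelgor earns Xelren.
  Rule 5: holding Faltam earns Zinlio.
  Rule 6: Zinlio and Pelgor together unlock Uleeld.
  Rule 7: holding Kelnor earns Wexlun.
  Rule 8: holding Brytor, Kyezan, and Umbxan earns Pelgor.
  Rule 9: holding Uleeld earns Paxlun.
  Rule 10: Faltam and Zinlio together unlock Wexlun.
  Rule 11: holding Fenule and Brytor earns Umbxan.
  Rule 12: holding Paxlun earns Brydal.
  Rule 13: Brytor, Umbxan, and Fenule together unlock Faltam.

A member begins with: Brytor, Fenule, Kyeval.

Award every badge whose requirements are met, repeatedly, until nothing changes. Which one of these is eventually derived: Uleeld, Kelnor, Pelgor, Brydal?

Brydal

With Fenule and Brytor, Umbxan is earned (Rule 11).
With Brytor, Umbxan, and Fenule, Faltam is earned (Rule 13).
With Faltam, Zinlio is earned (Rule 5).
With Faltam and Zinlio, Wexlun is earned (Rule 10).
With Wexlun and Umbxan, Brydal is earned (Rule 3).
Uleeld would need Zinlio and Pelgor (Rule 6), but Pelgor is never earned. Pelgor would need Brytor, Kyezan, and Umbxan (Rule 8), but Kyezan is never earned. Kelnor would need Brytor and Paxlun (Rule 2), but Paxlun is never earned.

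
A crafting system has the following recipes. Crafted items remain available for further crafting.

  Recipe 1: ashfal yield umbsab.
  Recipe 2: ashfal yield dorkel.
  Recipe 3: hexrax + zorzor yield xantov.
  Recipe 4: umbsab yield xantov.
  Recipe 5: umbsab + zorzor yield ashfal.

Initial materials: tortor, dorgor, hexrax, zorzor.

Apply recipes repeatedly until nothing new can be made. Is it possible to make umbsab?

umbsab would need ashfal (Recipe 1), but ashfal is never obtained.

No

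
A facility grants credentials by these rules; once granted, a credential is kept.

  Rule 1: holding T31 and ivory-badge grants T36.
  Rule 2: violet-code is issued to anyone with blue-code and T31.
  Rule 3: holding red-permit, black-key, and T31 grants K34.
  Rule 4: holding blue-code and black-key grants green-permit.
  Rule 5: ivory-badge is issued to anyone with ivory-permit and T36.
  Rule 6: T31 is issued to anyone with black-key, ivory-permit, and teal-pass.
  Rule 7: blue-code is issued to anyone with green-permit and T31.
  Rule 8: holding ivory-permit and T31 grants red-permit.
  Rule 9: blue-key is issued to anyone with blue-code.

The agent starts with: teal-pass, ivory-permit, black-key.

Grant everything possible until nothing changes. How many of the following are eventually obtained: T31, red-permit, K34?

3

Holding black-key, ivory-permit, and teal-pass grants T31 (Rule 6).
Holding ivory-permit and T31 grants red-permit (Rule 8).
Holding red-permit, black-key, and T31 grants K34 (Rule 3).
T31: reached.
red-permit: reached.
K34: reached.
All 3 are reached.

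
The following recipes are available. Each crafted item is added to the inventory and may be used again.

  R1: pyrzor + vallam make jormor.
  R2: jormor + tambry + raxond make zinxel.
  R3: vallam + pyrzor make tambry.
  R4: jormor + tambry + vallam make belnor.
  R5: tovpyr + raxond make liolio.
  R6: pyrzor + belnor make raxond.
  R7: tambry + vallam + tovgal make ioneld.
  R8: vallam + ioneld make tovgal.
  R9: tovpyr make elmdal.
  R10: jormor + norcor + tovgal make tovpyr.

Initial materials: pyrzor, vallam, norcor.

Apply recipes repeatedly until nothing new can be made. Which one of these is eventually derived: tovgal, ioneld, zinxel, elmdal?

zinxel

pyrzor + vallam → jormor (R1).
vallam + pyrzor → tambry (R3).
jormor + tambry + vallam → belnor (R4).
Using R6, pyrzor and belnor make raxond.
jormor + tambry + raxond → zinxel (R2).
ioneld would need tambry, vallam, and tovgal (R7), but tovgal is never obtained. elmdal would need tovpyr (R9), but tovpyr is never obtained. tovgal would need vallam and ioneld (R8), but ioneld is never obtained.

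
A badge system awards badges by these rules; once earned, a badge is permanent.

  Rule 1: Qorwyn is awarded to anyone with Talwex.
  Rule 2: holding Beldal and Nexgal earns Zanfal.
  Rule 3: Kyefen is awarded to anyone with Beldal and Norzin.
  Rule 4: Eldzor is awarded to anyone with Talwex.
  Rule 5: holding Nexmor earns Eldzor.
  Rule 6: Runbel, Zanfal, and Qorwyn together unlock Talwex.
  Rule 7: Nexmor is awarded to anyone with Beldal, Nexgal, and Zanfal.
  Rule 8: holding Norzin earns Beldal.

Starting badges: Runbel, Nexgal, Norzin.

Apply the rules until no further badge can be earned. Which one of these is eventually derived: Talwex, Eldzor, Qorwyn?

With Norzin, Beldal is earned (Rule 8).
With Beldal and Nexgal, Zanfal is earned (Rule 2).
With Beldal, Nexgal, and Zanfal, Nexmor is earned (Rule 7).
With Nexmor, Eldzor is earned (Rule 5).
Qorwyn would need Talwex (Rule 1), but Talwex is never earned. Talwex would need Runbel, Zanfal, and Qorwyn (Rule 6), but Qorwyn is never earned.

Eldzor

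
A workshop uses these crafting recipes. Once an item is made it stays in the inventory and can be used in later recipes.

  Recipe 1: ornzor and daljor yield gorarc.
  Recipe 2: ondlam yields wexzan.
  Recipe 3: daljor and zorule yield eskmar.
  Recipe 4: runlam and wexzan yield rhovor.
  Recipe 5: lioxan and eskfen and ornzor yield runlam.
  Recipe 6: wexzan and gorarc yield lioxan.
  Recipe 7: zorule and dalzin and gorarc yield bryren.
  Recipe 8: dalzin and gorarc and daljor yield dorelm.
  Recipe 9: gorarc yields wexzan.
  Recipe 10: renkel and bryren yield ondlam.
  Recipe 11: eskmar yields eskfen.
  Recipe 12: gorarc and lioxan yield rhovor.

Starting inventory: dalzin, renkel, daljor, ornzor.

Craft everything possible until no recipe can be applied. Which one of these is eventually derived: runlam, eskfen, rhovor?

Using Recipe 1, ornzor and daljor make gorarc.
gorarc → wexzan (Recipe 9).
Using Recipe 6, wexzan and gorarc make lioxan.
Using Recipe 12, gorarc and lioxan make rhovor.
runlam would need lioxan, eskfen, and ornzor (Recipe 5), but eskfen is never obtained. eskfen would need eskmar (Recipe 11), but eskmar is never obtained.

rhovor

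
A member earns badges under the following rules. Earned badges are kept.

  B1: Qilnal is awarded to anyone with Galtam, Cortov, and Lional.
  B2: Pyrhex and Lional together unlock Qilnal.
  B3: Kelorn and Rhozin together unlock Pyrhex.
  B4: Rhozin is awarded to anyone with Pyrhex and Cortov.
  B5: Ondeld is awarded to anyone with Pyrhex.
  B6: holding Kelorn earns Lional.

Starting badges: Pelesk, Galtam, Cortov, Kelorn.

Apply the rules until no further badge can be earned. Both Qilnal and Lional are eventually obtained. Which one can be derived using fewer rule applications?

Lional: With Kelorn, Lional is earned (B6). [1 rule application]
Qilnal: With Kelorn, Lional is earned (B6). With Galtam, Cortov, and Lional, Qilnal is earned (B1). [2 rule applications]
Lional needs fewer.

Lional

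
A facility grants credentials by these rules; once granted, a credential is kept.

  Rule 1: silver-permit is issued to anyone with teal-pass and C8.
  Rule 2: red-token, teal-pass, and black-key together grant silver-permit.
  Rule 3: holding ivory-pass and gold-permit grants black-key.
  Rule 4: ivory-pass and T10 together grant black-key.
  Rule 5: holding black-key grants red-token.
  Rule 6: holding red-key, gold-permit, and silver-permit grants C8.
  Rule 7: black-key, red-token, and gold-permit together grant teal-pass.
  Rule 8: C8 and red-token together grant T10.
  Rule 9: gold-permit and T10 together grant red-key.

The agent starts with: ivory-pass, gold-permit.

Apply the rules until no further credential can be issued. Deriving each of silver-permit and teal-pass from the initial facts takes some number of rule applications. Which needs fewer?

teal-pass

teal-pass: Holding ivory-pass and gold-permit grants black-key (Rule 3). Holding black-key grants red-token (Rule 5). Holding black-key, red-token, and gold-permit grants teal-pass (Rule 7). [3 rule applications]
silver-permit: Holding ivory-pass and gold-permit grants black-key (Rule 3). Holding black-key grants red-token (Rule 5). Holding black-key, red-token, and gold-permit grants teal-pass (Rule 7). Holding red-token, teal-pass, and black-key grants silver-permit (Rule 2). [4 rule applications]
teal-pass needs fewer.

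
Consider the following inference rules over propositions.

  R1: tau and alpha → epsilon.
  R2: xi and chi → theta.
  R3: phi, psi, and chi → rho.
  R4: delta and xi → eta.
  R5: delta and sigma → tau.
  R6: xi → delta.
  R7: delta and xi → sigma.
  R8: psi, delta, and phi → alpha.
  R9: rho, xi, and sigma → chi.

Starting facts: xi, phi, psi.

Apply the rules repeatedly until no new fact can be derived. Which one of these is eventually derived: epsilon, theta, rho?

epsilon

xi holds, so delta follows (R6).
From psi, delta, and phi, R8 gives alpha.
From delta and xi, R7 gives sigma.
delta and sigma hold, so tau follows (R5).
From tau and alpha, R1 gives epsilon.
theta would need xi and chi (R2), but chi is never established. rho would need phi, psi, and chi (R3), but chi is never established.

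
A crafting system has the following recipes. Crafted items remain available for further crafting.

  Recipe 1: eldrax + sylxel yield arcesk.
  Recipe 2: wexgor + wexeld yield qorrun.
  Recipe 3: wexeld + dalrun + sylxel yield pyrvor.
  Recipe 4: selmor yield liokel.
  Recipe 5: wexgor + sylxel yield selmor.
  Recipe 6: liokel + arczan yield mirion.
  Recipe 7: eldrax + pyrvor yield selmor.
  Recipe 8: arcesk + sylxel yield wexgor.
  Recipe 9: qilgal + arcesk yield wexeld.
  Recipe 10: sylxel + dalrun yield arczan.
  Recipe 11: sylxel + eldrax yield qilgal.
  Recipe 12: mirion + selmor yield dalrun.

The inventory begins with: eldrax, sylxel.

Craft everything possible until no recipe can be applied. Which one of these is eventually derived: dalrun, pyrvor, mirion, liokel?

eldrax + sylxel → arcesk (Recipe 1).
Using Recipe 8, arcesk and sylxel make wexgor.
Using Recipe 5, wexgor and sylxel make selmor.
selmor → liokel (Recipe 4).
dalrun would need mirion and selmor (Recipe 12), but mirion is never obtained. pyrvor would need wexeld, dalrun, and sylxel (Recipe 3), but dalrun is never obtained. mirion would need liokel and arczan (Recipe 6), but arczan is never obtained.

liokel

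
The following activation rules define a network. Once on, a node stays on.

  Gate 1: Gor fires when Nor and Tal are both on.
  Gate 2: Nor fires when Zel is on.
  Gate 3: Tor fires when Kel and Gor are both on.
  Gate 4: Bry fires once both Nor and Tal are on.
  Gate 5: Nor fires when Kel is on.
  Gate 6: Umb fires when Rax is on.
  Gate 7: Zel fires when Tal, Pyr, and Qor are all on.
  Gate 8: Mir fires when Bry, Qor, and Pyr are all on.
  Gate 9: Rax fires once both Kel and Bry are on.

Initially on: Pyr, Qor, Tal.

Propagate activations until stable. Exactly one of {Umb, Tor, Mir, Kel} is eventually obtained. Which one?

Tal, Pyr, and Qor are on, so Zel fires (Gate 7).
Gate 2: Zel on → Nor on.
Gate 4: Nor and Tal on → Bry on.
Bry, Qor, and Pyr are on, so Mir fires (Gate 8).
No rule produces Kel, and it is not given. Umb would need Rax (Gate 6), but Rax never turns on. Tor would need Kel and Gor (Gate 3), but Kel never turns on.

Mir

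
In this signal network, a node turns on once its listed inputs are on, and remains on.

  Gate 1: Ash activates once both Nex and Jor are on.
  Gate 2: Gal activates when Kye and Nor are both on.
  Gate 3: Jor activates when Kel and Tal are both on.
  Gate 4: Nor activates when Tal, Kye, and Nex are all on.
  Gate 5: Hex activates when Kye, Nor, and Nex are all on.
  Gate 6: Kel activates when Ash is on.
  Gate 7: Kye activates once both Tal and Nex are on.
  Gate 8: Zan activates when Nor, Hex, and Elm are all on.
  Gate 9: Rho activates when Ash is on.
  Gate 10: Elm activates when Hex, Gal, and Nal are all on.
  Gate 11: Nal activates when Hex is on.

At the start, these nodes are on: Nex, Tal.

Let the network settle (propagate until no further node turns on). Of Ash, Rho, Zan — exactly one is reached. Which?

Zan

Tal and Nex are on, so Kye activates (Gate 7).
Tal, Kye, and Nex are on, so Nor activates (Gate 4).
Kye, Nor, and Nex are on, so Hex activates (Gate 5).
Kye and Nor are on, so Gal activates (Gate 2).
Hex is on, so Nal activates (Gate 11).
Gate 10: Hex, Gal, and Nal on → Elm on.
Nor, Hex, and Elm are on, so Zan activates (Gate 8).
Rho would need Ash (Gate 9), but Ash never turns on. Ash would need Nex and Jor (Gate 1), but Jor never turns on.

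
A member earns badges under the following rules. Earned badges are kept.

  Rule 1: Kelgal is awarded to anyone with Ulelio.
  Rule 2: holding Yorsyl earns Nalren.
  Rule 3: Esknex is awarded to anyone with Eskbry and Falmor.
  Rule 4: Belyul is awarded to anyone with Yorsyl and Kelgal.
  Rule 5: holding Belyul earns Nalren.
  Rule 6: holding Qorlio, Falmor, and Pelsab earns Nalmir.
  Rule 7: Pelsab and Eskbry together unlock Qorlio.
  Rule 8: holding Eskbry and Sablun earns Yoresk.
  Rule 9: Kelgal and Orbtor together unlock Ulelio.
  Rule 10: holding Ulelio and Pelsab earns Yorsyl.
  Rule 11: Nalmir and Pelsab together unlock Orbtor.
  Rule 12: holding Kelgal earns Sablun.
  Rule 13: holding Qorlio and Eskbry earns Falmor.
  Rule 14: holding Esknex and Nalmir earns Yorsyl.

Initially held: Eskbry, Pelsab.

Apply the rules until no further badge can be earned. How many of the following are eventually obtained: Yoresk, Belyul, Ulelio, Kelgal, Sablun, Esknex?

1

With Pelsab and Eskbry, Qorlio is earned (Rule 7).
With Qorlio and Eskbry, Falmor is earned (Rule 13).
With Eskbry and Falmor, Esknex is earned (Rule 3).
Yoresk would need Eskbry and Sablun (Rule 8), but Sablun is never earned.
Belyul would need Yorsyl and Kelgal (Rule 4), but Kelgal is never earned.
Ulelio would need Kelgal and Orbtor (Rule 9), but Kelgal is never earned.
Kelgal would need Ulelio (Rule 1), but Ulelio is never earned.
Sablun would need Kelgal (Rule 12), but Kelgal is never earned.
Esknex: reached.
Reached: Esknex — 1 of the 6.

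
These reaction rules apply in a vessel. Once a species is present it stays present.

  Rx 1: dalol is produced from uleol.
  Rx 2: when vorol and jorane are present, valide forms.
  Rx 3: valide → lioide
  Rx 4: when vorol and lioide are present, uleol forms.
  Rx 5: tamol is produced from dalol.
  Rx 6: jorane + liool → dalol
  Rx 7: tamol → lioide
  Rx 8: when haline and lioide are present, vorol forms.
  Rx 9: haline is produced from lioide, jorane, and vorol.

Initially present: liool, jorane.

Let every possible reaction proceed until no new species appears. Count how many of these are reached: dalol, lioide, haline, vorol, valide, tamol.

3

jorane and liool present → dalol forms (Rx 6).
dalol present → tamol forms (Rx 5).
tamol present → lioide forms (Rx 7).
dalol: reached.
lioide: reached.
haline would need lioide, jorane, and vorol (Rx 9), but vorol never forms.
vorol would need haline and lioide (Rx 8), but haline never forms.
valide would need vorol and jorane (Rx 2), but vorol never forms.
tamol: reached.
Reached: dalol, lioide, and tamol — 3 of the 6.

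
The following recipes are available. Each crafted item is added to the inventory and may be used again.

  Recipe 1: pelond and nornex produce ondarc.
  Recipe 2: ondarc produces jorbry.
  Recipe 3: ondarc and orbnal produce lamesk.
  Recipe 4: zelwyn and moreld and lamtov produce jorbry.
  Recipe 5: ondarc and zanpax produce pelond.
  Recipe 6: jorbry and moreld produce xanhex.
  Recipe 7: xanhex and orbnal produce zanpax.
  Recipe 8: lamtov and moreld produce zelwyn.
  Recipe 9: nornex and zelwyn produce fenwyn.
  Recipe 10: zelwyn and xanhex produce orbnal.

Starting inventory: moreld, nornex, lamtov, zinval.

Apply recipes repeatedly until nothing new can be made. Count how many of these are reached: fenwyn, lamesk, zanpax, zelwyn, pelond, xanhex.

Using Recipe 8, lamtov and moreld make zelwyn.
zelwyn and moreld and lamtov → jorbry (Recipe 4).
Using Recipe 9, nornex and zelwyn make fenwyn.
Using Recipe 6, jorbry and moreld make xanhex.
zelwyn and xanhex → orbnal (Recipe 10).
xanhex and orbnal → zanpax (Recipe 7).
fenwyn: reached.
lamesk would need ondarc and orbnal (Recipe 3), but ondarc is never obtained.
zanpax: reached.
zelwyn: reached.
pelond would need ondarc and zanpax (Recipe 5), but ondarc is never obtained.
xanhex: reached.
Reached: fenwyn, zanpax, zelwyn, and xanhex — 4 of the 6.

4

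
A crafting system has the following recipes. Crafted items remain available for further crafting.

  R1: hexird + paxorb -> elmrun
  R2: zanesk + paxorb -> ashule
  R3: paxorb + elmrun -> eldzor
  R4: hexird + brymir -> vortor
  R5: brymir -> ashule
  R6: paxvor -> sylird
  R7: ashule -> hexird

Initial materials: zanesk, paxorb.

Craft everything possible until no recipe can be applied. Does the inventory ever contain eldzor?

zanesk + paxorb -> ashule (R2).
ashule -> hexird (R7).
hexird + paxorb -> elmrun (R1).
paxorb + elmrun -> eldzor (R3).

Yes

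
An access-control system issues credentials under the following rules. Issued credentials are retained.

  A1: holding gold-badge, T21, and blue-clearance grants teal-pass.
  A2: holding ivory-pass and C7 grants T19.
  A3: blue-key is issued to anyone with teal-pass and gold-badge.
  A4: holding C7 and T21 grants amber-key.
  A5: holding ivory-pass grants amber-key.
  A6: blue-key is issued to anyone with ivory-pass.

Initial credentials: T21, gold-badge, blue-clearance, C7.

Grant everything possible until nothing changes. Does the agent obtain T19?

No

T19 would need ivory-pass and C7 (A2), but ivory-pass is never granted.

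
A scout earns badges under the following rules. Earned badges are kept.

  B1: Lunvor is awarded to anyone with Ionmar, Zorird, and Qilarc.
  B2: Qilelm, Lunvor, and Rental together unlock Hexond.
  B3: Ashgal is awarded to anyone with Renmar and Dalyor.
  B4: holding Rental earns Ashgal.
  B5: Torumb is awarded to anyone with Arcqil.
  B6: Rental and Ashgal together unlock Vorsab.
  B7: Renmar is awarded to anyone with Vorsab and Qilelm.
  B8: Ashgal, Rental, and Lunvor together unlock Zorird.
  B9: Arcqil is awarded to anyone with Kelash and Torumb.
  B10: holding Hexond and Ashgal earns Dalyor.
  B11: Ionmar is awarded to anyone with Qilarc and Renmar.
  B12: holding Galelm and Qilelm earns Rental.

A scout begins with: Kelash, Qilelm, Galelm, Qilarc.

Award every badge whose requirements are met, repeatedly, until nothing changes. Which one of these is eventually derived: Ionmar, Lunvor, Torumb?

With Galelm and Qilelm, Rental is earned (B12).
With Rental, Ashgal is earned (B4).
With Rental and Ashgal, Vorsab is earned (B6).
With Vorsab and Qilelm, Renmar is earned (B7).
With Qilarc and Renmar, Ionmar is earned (B11).
Lunvor would need Ionmar, Zorird, and Qilarc (B1), but Zorird is never earned. Torumb would need Arcqil (B5), but Arcqil is never earned.

Ionmar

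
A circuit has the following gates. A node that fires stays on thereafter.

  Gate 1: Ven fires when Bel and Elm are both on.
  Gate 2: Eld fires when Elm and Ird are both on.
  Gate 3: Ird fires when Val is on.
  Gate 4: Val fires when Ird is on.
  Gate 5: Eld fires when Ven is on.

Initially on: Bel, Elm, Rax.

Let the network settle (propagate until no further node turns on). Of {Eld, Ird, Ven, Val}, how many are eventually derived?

2

Gate 1: Bel and Elm on → Ven on.
Gate 5: Ven on → Eld on.
Eld: reached.
Ird would need Val (Gate 3), but Val never turns on.
Ven: reached.
Val would need Ird (Gate 4), but Ird never turns on.
Reached: Eld and Ven — 2 of the 4.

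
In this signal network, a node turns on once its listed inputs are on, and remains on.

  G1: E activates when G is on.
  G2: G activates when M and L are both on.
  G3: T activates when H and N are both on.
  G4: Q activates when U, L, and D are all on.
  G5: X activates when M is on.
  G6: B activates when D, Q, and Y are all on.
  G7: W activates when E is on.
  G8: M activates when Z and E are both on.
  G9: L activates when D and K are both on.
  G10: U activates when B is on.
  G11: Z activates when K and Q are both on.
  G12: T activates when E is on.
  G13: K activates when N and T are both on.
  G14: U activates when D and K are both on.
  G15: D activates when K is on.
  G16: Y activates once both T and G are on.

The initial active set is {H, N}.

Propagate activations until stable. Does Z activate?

G3: H and N on → T on.
N and T are on, so K activates (G13).
G15: K on → D on.
G14: D and K on → U on.
G9: D and K on → L on.
G4: U, L, and D on → Q on.
G11: K and Q on → Z on.

Yes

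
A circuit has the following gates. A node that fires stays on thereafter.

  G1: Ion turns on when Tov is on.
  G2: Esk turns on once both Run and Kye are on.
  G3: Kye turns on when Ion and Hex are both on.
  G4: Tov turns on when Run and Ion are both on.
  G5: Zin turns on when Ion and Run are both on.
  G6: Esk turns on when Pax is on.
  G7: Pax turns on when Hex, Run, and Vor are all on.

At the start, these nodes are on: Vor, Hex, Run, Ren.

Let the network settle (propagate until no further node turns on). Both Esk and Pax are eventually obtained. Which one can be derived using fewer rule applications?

Pax

Pax: Hex, Run, and Vor are on, so Pax turns on (G7). [1 rule application]
Esk: Hex, Run, and Vor are on, so Pax turns on (G7). Pax is on, so Esk turns on (G6). [2 rule applications]
Pax needs fewer.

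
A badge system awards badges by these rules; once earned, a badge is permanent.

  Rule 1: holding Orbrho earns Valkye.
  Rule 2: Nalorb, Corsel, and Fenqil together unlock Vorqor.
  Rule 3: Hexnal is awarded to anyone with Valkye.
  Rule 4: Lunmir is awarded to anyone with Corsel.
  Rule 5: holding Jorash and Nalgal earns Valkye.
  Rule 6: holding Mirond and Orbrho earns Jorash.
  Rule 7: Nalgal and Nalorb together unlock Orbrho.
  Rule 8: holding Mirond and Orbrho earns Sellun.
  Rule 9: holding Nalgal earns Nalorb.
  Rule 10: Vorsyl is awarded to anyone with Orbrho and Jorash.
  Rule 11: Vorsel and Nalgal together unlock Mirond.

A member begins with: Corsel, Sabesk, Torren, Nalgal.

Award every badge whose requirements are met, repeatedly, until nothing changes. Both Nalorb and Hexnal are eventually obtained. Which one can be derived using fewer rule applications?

Nalorb

Nalorb: With Nalgal, Nalorb is earned (Rule 9). [1 rule application]
Hexnal: With Nalgal, Nalorb is earned (Rule 9). With Nalgal and Nalorb, Orbrho is earned (Rule 7). With Orbrho, Valkye is earned (Rule 1). With Valkye, Hexnal is earned (Rule 3). [4 rule applications]
Nalorb needs fewer.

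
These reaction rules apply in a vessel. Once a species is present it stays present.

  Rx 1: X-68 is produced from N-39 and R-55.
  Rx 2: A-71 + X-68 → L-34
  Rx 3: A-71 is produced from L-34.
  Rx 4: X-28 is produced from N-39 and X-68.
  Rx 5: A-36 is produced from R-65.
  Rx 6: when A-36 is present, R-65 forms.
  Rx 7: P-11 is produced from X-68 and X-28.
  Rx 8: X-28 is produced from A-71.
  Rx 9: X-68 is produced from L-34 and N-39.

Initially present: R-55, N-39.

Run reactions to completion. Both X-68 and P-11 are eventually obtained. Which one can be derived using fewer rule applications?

X-68

X-68: N-39 and R-55 present → X-68 forms (Rx 1). [1 rule application]
P-11: N-39 and R-55 present → X-68 forms (Rx 1). N-39 and X-68 present → X-28 forms (Rx 4). X-68 and X-28 present → P-11 forms (Rx 7). [3 rule applications]
X-68 needs fewer.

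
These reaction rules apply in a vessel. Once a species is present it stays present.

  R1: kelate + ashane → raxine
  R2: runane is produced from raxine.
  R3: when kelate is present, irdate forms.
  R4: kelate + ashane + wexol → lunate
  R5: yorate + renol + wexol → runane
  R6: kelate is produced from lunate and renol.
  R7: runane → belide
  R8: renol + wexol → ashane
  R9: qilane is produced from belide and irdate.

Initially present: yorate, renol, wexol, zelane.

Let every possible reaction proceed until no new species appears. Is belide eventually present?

Yes

yorate, renol, and wexol present → runane forms (R5).
runane present → belide forms (R7).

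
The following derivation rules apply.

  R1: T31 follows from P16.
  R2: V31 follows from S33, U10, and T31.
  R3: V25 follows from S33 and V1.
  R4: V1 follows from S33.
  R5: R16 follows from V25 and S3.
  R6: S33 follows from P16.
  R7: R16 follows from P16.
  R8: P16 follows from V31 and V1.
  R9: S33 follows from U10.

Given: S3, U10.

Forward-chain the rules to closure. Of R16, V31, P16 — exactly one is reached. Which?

U10 holds, so S33 follows (R9).
From S33, R4 gives V1.
S33 and V1 hold, so V25 follows (R3).
V25 and S3 hold, so R16 follows (R5).
V31 would need S33, U10, and T31 (R2), but T31 is never established. P16 would need V31 and V1 (R8), but V31 is never established.

R16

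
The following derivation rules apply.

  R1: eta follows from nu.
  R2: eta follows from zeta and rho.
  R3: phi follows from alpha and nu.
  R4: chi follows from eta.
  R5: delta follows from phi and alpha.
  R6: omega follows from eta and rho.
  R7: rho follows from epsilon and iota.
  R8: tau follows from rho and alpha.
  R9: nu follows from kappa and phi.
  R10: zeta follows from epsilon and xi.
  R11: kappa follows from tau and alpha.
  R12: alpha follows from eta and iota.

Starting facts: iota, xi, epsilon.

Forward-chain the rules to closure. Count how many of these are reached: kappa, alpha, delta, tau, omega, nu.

From epsilon and xi, R10 gives zeta.
epsilon and iota hold, so rho follows (R7).
zeta and rho hold, so eta follows (R2).
eta and rho hold, so omega follows (R6).
eta and iota hold, so alpha follows (R12).
From rho and alpha, R8 gives tau.
tau and alpha hold, so kappa follows (R11).
kappa: reached.
alpha: reached.
delta would need phi and alpha (R5), but phi is never established.
tau: reached.
omega: reached.
nu would need kappa and phi (R9), but phi is never established.
Reached: kappa, alpha, tau, and omega — 4 of the 6.

4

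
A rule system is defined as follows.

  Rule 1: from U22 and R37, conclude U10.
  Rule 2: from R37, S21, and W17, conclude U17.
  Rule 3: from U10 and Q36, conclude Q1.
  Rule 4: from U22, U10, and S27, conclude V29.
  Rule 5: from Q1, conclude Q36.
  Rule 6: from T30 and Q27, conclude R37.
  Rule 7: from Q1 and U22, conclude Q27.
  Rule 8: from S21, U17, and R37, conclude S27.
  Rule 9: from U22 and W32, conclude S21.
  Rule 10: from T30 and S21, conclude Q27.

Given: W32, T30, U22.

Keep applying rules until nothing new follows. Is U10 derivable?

Yes

From U22 and W32, Rule 9 gives S21.
T30 and S21 hold, so Q27 follows (Rule 10).
From T30 and Q27, Rule 6 gives R37.
From U22 and R37, Rule 1 gives U10.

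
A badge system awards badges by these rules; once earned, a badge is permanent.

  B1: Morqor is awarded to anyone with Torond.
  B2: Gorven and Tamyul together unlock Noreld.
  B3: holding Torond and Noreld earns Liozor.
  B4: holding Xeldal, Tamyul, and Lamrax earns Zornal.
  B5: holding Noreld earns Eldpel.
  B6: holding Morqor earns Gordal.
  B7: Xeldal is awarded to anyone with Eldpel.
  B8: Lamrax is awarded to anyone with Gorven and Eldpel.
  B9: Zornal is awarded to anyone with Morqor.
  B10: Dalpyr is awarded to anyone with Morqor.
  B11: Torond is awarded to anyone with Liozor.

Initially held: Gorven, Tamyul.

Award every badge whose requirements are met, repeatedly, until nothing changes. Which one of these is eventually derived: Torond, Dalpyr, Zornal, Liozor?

Zornal

With Gorven and Tamyul, Noreld is earned (B2).
With Noreld, Eldpel is earned (B5).
With Gorven and Eldpel, Lamrax is earned (B8).
With Eldpel, Xeldal is earned (B7).
With Xeldal, Tamyul, and Lamrax, Zornal is earned (B4).
Dalpyr would need Morqor (B10), but Morqor is never earned. Liozor would need Torond and Noreld (B3), but Torond is never earned. Torond would need Liozor (B11), but Liozor is never earned.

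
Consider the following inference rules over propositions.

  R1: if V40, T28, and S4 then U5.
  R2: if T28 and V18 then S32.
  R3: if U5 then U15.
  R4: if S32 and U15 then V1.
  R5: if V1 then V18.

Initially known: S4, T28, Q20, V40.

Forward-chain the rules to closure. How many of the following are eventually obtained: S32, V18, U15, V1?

From V40, T28, and S4, R1 gives U5.
From U5, R3 gives U15.
S32 would need T28 and V18 (R2), but V18 is never established.
V18 would need V1 (R5), but V1 is never established.
U15: reached.
V1 would need S32 and U15 (R4), but S32 is never established.
Reached: U15 — 1 of the 4.

1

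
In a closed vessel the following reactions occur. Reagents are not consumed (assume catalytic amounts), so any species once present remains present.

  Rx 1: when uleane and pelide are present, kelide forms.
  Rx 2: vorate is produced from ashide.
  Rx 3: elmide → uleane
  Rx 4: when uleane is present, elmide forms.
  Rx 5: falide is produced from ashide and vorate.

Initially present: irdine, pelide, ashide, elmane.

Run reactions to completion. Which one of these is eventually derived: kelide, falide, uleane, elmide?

falide

ashide present → vorate forms (Rx 2).
ashide and vorate present → falide forms (Rx 5).
elmide would need uleane (Rx 4), but uleane never forms. uleane would need elmide (Rx 3), but elmide never forms. kelide would need uleane and pelide (Rx 1), but uleane never forms.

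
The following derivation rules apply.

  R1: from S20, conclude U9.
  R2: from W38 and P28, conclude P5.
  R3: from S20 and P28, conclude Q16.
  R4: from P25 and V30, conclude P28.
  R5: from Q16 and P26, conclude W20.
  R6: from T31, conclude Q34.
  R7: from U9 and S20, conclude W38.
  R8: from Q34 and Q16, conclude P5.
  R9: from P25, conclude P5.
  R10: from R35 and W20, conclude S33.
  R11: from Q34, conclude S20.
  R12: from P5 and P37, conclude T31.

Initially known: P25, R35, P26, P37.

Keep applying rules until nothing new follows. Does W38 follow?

P25 holds, so P5 follows (R9).
From P5 and P37, R12 gives T31.
From T31, R6 gives Q34.
Q34 holds, so S20 follows (R11).
From S20, R1 gives U9.
From U9 and S20, R7 gives W38.

Yes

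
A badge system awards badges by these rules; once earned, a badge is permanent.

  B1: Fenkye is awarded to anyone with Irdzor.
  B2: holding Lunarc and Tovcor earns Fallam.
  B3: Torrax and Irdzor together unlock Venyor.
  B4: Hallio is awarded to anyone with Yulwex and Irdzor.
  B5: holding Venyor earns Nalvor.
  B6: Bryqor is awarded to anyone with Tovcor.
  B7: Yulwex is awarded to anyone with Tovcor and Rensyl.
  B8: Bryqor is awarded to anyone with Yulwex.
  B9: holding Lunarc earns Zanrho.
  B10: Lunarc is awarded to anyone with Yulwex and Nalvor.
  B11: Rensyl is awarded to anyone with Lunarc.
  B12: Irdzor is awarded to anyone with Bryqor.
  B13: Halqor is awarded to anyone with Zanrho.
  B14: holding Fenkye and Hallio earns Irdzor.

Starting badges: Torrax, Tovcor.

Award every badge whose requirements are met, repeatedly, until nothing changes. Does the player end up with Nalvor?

Yes

With Tovcor, Bryqor is earned (B6).
With Bryqor, Irdzor is earned (B12).
With Torrax and Irdzor, Venyor is earned (B3).
With Venyor, Nalvor is earned (B5).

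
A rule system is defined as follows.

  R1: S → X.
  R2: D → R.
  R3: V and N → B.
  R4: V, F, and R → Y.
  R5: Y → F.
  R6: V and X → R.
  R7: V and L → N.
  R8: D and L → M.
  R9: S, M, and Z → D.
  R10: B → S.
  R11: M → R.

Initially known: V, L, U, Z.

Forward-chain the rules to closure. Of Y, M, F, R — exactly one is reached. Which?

V and L hold, so N follows (R7).
From V and N, R3 gives B.
B holds, so S follows (R10).
S holds, so X follows (R1).
From V and X, R6 gives R.
M would need D and L (R8), but D is never established. Y would need V, F, and R (R4), but F is never established. F would need Y (R5), but Y is never established.

R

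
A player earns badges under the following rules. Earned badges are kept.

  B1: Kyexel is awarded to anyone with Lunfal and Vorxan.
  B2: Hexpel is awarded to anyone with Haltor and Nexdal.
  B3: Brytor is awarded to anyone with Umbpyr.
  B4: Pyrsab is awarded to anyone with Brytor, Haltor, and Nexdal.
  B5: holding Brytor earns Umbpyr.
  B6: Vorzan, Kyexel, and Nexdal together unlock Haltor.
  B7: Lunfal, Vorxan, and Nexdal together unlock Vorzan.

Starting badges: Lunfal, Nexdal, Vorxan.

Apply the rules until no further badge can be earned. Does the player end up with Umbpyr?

Umbpyr would need Brytor (B5), but Brytor is never earned.

No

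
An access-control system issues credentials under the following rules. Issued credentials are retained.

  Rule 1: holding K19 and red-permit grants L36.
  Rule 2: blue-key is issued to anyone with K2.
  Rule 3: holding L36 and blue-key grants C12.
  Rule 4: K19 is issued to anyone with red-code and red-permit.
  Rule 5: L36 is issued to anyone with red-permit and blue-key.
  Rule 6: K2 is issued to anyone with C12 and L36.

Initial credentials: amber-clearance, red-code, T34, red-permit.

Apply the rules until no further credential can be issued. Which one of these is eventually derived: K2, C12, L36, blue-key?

L36

Holding red-code and red-permit grants K19 (Rule 4).
Holding K19 and red-permit grants L36 (Rule 1).
K2 would need C12 and L36 (Rule 6), but C12 is never granted. C12 would need L36 and blue-key (Rule 3), but blue-key is never granted. blue-key would need K2 (Rule 2), but K2 is never granted.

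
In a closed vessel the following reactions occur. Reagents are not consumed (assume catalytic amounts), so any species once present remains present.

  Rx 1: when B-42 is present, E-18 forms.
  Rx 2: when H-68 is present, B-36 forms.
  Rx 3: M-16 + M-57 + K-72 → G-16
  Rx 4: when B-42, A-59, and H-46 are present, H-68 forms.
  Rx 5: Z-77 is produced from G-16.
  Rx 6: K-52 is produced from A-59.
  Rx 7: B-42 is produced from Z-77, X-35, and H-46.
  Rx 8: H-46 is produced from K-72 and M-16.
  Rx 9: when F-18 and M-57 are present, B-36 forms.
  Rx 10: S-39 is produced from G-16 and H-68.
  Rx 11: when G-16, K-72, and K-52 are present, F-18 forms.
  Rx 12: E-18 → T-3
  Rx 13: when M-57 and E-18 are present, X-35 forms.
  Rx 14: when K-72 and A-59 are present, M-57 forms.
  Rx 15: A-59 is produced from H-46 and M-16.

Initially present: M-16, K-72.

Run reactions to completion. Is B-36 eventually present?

Yes

K-72 and M-16 present → H-46 forms (Rx 8).
H-46 and M-16 present → A-59 forms (Rx 15).
A-59 present → K-52 forms (Rx 6).
K-72 and A-59 present → M-57 forms (Rx 14).
M-16, M-57, and K-72 present → G-16 forms (Rx 3).
G-16, K-72, and K-52 present → F-18 forms (Rx 11).
F-18 and M-57 present → B-36 forms (Rx 9).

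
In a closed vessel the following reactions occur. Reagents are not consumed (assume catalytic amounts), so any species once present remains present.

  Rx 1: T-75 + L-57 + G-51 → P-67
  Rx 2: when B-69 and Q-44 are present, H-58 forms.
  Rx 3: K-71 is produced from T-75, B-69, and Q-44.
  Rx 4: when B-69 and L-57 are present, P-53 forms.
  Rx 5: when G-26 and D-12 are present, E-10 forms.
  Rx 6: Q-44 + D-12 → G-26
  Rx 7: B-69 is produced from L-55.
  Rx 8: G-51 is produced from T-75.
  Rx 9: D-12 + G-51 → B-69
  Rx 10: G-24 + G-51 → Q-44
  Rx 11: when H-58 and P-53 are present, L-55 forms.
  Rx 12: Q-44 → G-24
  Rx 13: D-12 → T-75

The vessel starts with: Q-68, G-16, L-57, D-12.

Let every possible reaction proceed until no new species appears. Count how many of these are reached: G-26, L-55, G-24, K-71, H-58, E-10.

G-26 would need Q-44 and D-12 (Rx 6), but Q-44 never forms.
L-55 would need H-58 and P-53 (Rx 11), but H-58 never forms.
G-24 would need Q-44 (Rx 12), but Q-44 never forms.
K-71 would need T-75, B-69, and Q-44 (Rx 3), but Q-44 never forms.
H-58 would need B-69 and Q-44 (Rx 2), but Q-44 never forms.
E-10 would need G-26 and D-12 (Rx 5), but G-26 never forms.
None of the 6 are reached.

0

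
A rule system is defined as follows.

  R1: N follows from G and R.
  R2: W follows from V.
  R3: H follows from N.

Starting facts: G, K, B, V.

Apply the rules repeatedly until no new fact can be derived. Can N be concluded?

N would need G and R (R1), but R is never established.

No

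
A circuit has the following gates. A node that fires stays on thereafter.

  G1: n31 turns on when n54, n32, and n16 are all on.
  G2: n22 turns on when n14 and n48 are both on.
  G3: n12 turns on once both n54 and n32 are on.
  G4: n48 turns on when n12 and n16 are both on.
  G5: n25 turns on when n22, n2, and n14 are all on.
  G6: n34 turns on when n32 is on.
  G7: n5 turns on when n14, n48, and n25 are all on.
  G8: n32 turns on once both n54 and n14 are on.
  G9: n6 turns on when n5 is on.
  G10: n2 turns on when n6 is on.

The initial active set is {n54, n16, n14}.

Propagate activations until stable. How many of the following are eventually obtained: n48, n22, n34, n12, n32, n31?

G8: n54 and n14 on → n32 on.
n54, n32, and n16 are on, so n31 turns on (G1).
G3: n54 and n32 on → n12 on.
G6: n32 on → n34 on.
G4: n12 and n16 on → n48 on.
n14 and n48 are on, so n22 turns on (G2).
n48: reached.
n22: reached.
n34: reached.
n12: reached.
n32: reached.
n31: reached.
All 6 are reached.

6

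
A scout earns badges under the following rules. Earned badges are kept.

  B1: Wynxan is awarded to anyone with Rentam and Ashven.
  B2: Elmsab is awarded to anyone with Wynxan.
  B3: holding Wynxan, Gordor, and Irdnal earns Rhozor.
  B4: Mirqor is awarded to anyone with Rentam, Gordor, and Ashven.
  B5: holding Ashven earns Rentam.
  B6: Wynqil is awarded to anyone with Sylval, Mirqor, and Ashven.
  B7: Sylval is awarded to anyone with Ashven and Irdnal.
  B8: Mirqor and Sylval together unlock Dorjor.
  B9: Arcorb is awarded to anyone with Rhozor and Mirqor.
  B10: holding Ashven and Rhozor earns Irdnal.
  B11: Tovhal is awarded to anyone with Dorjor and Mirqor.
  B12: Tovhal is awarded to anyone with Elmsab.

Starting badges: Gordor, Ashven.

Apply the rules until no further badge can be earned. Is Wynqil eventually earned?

Wynqil would need Sylval, Mirqor, and Ashven (B6), but Sylval is never earned.

No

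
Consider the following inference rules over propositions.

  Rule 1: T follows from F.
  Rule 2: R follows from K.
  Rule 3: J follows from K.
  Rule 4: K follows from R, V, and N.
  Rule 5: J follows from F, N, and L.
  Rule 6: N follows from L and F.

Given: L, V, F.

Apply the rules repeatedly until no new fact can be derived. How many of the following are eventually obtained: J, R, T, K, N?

From F, Rule 1 gives T.
From L and F, Rule 6 gives N.
From F, N, and L, Rule 5 gives J.
J: reached.
R would need K (Rule 2), but K is never established.
T: reached.
K would need R, V, and N (Rule 4), but R is never established.
N: reached.
Reached: J, T, and N — 3 of the 5.

3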